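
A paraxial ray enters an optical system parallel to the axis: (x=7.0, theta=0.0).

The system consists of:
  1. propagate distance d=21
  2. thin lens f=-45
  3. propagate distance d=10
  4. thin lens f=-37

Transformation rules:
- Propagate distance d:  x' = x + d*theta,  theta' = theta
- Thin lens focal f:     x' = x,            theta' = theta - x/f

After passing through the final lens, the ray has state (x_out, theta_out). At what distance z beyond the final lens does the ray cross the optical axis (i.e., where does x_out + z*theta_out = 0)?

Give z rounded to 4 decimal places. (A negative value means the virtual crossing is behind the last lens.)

Initial: x=7.0000 theta=0.0000
After 1 (propagate distance d=21): x=7.0000 theta=0.0000
After 2 (thin lens f=-45): x=7.0000 theta=7/45 (≈0.1556)
After 3 (propagate distance d=10): x=77/9 (≈8.5556) theta=7/45 (≈0.1556)
After 4 (thin lens f=-37): x=77/9 (≈8.5556) theta=644/1665 (≈0.3868)
z_focus = -x_out/theta_out = -(77/9)/(644/1665) = -2035/92 ≈ -22.1196
Rounded to 4 decimal places: z = -22.1196

Answer: -22.1196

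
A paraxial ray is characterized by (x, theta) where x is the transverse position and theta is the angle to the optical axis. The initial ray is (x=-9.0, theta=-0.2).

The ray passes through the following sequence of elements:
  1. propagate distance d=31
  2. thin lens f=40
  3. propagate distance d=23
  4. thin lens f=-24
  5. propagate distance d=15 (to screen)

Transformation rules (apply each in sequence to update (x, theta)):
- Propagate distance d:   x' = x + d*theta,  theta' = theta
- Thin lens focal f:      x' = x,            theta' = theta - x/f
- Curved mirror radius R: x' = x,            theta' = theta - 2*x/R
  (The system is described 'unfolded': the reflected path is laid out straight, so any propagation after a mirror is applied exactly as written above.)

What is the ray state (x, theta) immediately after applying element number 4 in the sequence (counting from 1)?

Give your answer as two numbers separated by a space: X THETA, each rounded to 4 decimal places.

Answer: -11.0600 -0.2808

Derivation:
Initial: x=-9.0000 theta=-0.2000
After 1 (propagate distance d=31): x=-15.2000 theta=-0.2000
After 2 (thin lens f=40): x=-15.2000 theta=0.1800
After 3 (propagate distance d=23): x=-11.0600 theta=0.1800
After 4 (thin lens f=-24): x=-11.0600 theta=-337/1200 (≈-0.2808)
Rounded to 4 decimal places: x = -11.0600, theta = -0.2808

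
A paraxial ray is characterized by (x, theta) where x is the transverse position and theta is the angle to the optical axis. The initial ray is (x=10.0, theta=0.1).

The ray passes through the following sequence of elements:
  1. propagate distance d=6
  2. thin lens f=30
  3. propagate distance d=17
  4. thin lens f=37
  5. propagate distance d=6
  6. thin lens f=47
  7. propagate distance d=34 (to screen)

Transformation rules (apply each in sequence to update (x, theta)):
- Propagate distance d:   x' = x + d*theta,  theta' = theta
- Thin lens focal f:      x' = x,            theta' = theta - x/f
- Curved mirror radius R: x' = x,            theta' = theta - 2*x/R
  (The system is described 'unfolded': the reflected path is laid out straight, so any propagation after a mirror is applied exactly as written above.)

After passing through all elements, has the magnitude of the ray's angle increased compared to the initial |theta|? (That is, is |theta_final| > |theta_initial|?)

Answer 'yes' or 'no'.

Answer: yes

Derivation:
Initial: x=10.0000 theta=0.1000
After 1 (propagate distance d=6): x=10.6000 theta=0.1000
After 2 (thin lens f=30): x=10.6000 theta=-19/75 (≈-0.2533)
After 3 (propagate distance d=17): x=472/75 (≈6.2933) theta=-19/75 (≈-0.2533)
After 4 (thin lens f=37): x=472/75 (≈6.2933) theta=-47/111 (≈-0.4234)
After 5 (propagate distance d=6): x=10414/2775 (≈3.7528) theta=-47/111 (≈-0.4234)
After 6 (thin lens f=47): x=10414/2775 (≈3.7528) theta=-65639/130425 (≈-0.5033)
After 7 (propagate distance d=34 (to screen)): x=-580756/43475 (≈-13.3584) theta=-65639/130425 (≈-0.5033)
|theta_initial|=0.1000 |theta_final|=65639/130425 (≈0.5033) -> increased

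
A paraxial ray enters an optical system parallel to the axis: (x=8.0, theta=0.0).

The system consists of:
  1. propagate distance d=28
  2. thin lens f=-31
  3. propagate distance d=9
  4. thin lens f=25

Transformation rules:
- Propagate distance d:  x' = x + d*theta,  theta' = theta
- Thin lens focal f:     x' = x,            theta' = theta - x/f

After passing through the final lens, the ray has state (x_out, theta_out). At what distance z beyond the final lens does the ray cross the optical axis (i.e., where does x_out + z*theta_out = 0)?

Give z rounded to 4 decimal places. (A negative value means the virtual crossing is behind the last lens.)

Answer: 66.6667

Derivation:
Initial: x=8.0000 theta=0.0000
After 1 (propagate distance d=28): x=8.0000 theta=0.0000
After 2 (thin lens f=-31): x=8.0000 theta=8/31 (≈0.2581)
After 3 (propagate distance d=9): x=320/31 (≈10.3226) theta=8/31 (≈0.2581)
After 4 (thin lens f=25): x=320/31 (≈10.3226) theta=-24/155 (≈-0.1548)
z_focus = -x_out/theta_out = -(320/31)/(-24/155) = 200/3 ≈ 66.6667
Rounded to 4 decimal places: z = 66.6667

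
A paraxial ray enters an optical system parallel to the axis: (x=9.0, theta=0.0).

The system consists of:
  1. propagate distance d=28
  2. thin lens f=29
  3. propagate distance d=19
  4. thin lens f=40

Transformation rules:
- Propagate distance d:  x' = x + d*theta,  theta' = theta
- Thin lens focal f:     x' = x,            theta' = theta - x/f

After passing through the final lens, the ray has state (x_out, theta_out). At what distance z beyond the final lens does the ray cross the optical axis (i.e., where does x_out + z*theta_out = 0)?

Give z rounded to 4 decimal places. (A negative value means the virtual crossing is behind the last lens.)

Answer: 8.0000

Derivation:
Initial: x=9.0000 theta=0.0000
After 1 (propagate distance d=28): x=9.0000 theta=0.0000
After 2 (thin lens f=29): x=9.0000 theta=-9/29 (≈-0.3103)
After 3 (propagate distance d=19): x=90/29 (≈3.1034) theta=-9/29 (≈-0.3103)
After 4 (thin lens f=40): x=90/29 (≈3.1034) theta=-45/116 (≈-0.3879)
z_focus = -x_out/theta_out = -(90/29)/(-45/116) = 8.0000
Rounded to 4 decimal places: z = 8.0000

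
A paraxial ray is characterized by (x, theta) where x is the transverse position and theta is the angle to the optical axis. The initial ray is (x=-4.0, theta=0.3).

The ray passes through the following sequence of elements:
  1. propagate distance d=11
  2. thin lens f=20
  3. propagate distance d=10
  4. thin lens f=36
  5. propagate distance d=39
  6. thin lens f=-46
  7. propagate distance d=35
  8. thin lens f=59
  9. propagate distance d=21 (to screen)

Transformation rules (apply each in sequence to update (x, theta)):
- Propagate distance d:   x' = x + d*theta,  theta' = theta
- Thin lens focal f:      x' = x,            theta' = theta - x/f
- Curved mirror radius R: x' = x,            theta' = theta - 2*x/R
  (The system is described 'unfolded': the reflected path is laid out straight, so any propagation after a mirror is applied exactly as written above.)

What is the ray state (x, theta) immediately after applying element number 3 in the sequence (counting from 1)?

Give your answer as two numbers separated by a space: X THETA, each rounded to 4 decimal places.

Answer: 2.6500 0.3350

Derivation:
Initial: x=-4.0000 theta=0.3000
After 1 (propagate distance d=11): x=-0.7000 theta=0.3000
After 2 (thin lens f=20): x=-0.7000 theta=0.3350
After 3 (propagate distance d=10): x=2.6500 theta=0.3350
Rounded to 4 decimal places: x = 2.6500, theta = 0.3350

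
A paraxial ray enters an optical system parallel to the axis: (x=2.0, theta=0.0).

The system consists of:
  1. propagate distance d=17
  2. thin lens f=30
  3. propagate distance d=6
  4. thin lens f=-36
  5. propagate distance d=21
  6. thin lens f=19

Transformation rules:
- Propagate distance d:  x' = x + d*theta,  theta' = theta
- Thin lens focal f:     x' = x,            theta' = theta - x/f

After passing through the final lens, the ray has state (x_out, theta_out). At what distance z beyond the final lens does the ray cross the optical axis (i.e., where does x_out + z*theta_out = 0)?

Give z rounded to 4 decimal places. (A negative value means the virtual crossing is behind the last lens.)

Answer: 13.8429

Derivation:
Initial: x=2.0000 theta=0.0000
After 1 (propagate distance d=17): x=2.0000 theta=0.0000
After 2 (thin lens f=30): x=2.0000 theta=-1/15 (≈-0.0667)
After 3 (propagate distance d=6): x=1.6000 theta=-1/15 (≈-0.0667)
After 4 (thin lens f=-36): x=1.6000 theta=-1/45 (≈-0.0222)
After 5 (propagate distance d=21): x=17/15 (≈1.1333) theta=-1/45 (≈-0.0222)
After 6 (thin lens f=19): x=17/15 (≈1.1333) theta=-14/171 (≈-0.0819)
z_focus = -x_out/theta_out = -(17/15)/(-14/171) = 969/70 ≈ 13.8429
Rounded to 4 decimal places: z = 13.8429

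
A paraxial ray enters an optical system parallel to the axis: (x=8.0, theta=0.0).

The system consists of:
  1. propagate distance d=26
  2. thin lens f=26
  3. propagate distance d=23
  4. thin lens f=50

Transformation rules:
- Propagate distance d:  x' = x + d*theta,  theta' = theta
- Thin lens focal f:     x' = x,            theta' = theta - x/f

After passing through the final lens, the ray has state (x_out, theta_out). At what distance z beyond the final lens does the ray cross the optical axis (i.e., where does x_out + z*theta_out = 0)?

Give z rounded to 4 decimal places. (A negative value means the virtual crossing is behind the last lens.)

Initial: x=8.0000 theta=0.0000
After 1 (propagate distance d=26): x=8.0000 theta=0.0000
After 2 (thin lens f=26): x=8.0000 theta=-4/13 (≈-0.3077)
After 3 (propagate distance d=23): x=12/13 (≈0.9231) theta=-4/13 (≈-0.3077)
After 4 (thin lens f=50): x=12/13 (≈0.9231) theta=-106/325 (≈-0.3262)
z_focus = -x_out/theta_out = -(12/13)/(-106/325) = 150/53 ≈ 2.8302
Rounded to 4 decimal places: z = 2.8302

Answer: 2.8302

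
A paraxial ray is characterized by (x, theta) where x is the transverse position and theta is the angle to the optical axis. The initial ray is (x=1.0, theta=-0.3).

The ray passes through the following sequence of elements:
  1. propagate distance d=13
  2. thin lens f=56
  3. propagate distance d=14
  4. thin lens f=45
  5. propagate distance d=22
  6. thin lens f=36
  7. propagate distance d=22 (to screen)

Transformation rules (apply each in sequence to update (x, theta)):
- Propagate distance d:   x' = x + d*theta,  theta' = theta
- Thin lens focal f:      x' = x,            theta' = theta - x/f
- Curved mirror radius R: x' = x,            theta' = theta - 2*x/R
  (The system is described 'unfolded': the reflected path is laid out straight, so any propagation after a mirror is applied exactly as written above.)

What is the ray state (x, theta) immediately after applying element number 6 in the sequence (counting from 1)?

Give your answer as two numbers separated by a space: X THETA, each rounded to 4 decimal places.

Initial: x=1.0000 theta=-0.3000
After 1 (propagate distance d=13): x=-2.9000 theta=-0.3000
After 2 (thin lens f=56): x=-2.9000 theta=-139/560 (≈-0.2482)
After 3 (propagate distance d=14): x=-6.3750 theta=-139/560 (≈-0.2482)
After 4 (thin lens f=45): x=-6.3750 theta=-179/1680 (≈-0.1065)
After 5 (propagate distance d=22): x=-1831/210 (≈-8.7190) theta=-179/1680 (≈-0.1065)
After 6 (thin lens f=36): x=-1831/210 (≈-8.7190) theta=293/2160 (≈0.1356)
Rounded to 4 decimal places: x = -8.7190, theta = 0.1356

Answer: -8.7190 0.1356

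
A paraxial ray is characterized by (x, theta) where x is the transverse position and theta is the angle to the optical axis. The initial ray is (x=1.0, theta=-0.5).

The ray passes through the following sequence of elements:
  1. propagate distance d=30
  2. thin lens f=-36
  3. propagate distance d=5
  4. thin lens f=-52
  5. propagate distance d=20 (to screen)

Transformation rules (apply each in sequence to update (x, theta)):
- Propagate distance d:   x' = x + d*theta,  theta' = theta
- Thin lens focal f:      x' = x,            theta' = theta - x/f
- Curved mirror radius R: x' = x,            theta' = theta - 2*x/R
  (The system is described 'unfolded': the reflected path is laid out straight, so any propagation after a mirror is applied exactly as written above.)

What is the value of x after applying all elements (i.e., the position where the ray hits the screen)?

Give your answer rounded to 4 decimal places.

Answer: -43.3162

Derivation:
Initial: x=1.0000 theta=-0.5000
After 1 (propagate distance d=30): x=-14.0000 theta=-0.5000
After 2 (thin lens f=-36): x=-14.0000 theta=-8/9 (≈-0.8889)
After 3 (propagate distance d=5): x=-166/9 (≈-18.4444) theta=-8/9 (≈-0.8889)
After 4 (thin lens f=-52): x=-166/9 (≈-18.4444) theta=-97/78 (≈-1.2436)
After 5 (propagate distance d=20 (to screen)): x=-5068/117 (≈-43.3162) theta=-97/78 (≈-1.2436)
Rounded to 4 decimal places: x = -43.3162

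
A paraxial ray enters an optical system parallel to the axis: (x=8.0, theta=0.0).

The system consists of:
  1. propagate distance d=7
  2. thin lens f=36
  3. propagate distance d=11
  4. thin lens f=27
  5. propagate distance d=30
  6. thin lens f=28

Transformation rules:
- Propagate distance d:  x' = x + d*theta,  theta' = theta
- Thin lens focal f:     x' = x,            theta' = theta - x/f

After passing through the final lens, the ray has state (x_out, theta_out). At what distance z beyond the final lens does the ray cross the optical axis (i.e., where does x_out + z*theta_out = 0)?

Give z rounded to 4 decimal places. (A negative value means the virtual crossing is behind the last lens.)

Answer: -43.3975

Derivation:
Initial: x=8.0000 theta=0.0000
After 1 (propagate distance d=7): x=8.0000 theta=0.0000
After 2 (thin lens f=36): x=8.0000 theta=-2/9 (≈-0.2222)
After 3 (propagate distance d=11): x=50/9 (≈5.5556) theta=-2/9 (≈-0.2222)
After 4 (thin lens f=27): x=50/9 (≈5.5556) theta=-104/243 (≈-0.4280)
After 5 (propagate distance d=30): x=-590/81 (≈-7.2840) theta=-104/243 (≈-0.4280)
After 6 (thin lens f=28): x=-590/81 (≈-7.2840) theta=-571/3402 (≈-0.1678)
z_focus = -x_out/theta_out = -(-590/81)/(-571/3402) = -24780/571 ≈ -43.3975
Rounded to 4 decimal places: z = -43.3975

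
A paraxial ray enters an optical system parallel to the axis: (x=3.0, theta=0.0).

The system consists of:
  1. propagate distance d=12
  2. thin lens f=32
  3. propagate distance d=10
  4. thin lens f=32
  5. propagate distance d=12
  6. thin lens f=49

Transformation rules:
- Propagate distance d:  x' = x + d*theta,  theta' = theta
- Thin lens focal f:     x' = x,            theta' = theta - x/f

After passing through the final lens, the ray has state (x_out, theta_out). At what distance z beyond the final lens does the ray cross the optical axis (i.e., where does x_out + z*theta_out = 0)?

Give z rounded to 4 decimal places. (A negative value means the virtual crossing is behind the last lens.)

Initial: x=3.0000 theta=0.0000
After 1 (propagate distance d=12): x=3.0000 theta=0.0000
After 2 (thin lens f=32): x=3.0000 theta=-3/32 (≈-0.0938)
After 3 (propagate distance d=10): x=2.0625 theta=-3/32 (≈-0.0938)
After 4 (thin lens f=32): x=2.0625 theta=-81/512 (≈-0.1582)
After 5 (propagate distance d=12): x=21/128 (≈0.1641) theta=-81/512 (≈-0.1582)
After 6 (thin lens f=49): x=21/128 (≈0.1641) theta=-579/3584 (≈-0.1616)
z_focus = -x_out/theta_out = -(21/128)/(-579/3584) = 196/193 ≈ 1.0155
Rounded to 4 decimal places: z = 1.0155

Answer: 1.0155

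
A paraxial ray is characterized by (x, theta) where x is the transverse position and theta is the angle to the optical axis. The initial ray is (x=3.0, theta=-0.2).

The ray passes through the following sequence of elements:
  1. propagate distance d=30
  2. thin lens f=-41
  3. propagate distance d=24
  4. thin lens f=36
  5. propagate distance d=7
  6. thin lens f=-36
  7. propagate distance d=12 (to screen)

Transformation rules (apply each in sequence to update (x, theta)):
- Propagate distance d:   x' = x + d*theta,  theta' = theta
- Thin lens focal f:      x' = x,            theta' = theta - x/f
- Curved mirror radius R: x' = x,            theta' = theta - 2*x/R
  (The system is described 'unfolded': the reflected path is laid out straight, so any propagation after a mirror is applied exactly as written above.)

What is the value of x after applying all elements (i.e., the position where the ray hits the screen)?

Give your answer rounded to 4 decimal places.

Initial: x=3.0000 theta=-0.2000
After 1 (propagate distance d=30): x=-3.0000 theta=-0.2000
After 2 (thin lens f=-41): x=-3.0000 theta=-56/205 (≈-0.2732)
After 3 (propagate distance d=24): x=-1959/205 (≈-9.5561) theta=-56/205 (≈-0.2732)
After 4 (thin lens f=36): x=-1959/205 (≈-9.5561) theta=-19/2460 (≈-0.0077)
After 5 (propagate distance d=7): x=-23641/2460 (≈-9.6102) theta=-19/2460 (≈-0.0077)
After 6 (thin lens f=-36): x=-23641/2460 (≈-9.6102) theta=-4865/17712 (≈-0.2747)
After 7 (propagate distance d=12 (to screen)): x=-23812/1845 (≈-12.9062) theta=-4865/17712 (≈-0.2747)
Rounded to 4 decimal places: x = -12.9062

Answer: -12.9062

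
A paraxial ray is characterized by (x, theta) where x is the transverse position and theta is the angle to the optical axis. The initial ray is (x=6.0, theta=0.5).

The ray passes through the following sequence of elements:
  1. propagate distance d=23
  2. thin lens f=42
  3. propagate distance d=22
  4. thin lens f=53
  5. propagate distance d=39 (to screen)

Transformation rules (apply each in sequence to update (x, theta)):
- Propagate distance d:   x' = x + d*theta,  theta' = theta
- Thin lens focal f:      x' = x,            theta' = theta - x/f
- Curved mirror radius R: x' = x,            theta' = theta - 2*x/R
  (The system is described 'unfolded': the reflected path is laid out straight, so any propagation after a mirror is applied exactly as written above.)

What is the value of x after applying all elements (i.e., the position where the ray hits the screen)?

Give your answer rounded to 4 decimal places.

Initial: x=6.0000 theta=0.5000
After 1 (propagate distance d=23): x=17.5000 theta=0.5000
After 2 (thin lens f=42): x=17.5000 theta=1/12 (≈0.0833)
After 3 (propagate distance d=22): x=58/3 (≈19.3333) theta=1/12 (≈0.0833)
After 4 (thin lens f=53): x=58/3 (≈19.3333) theta=-179/636 (≈-0.2814)
After 5 (propagate distance d=39 (to screen)): x=5315/636 (≈8.3569) theta=-179/636 (≈-0.2814)
Rounded to 4 decimal places: x = 8.3569

Answer: 8.3569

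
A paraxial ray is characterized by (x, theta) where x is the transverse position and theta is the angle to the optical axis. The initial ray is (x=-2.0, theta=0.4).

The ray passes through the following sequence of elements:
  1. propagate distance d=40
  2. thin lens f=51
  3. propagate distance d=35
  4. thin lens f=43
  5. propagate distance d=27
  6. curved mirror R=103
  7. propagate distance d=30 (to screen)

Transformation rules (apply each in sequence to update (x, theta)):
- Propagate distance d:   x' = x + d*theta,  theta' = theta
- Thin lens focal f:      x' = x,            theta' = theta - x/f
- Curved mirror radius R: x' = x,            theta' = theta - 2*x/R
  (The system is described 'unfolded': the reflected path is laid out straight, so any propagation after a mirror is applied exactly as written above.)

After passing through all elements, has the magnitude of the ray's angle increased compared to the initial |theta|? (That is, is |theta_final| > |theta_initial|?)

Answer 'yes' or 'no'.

Answer: yes

Derivation:
Initial: x=-2.0000 theta=0.4000
After 1 (propagate distance d=40): x=14.0000 theta=0.4000
After 2 (thin lens f=51): x=14.0000 theta=32/255 (≈0.1255)
After 3 (propagate distance d=35): x=938/51 (≈18.3922) theta=32/255 (≈0.1255)
After 4 (thin lens f=43): x=938/51 (≈18.3922) theta=-3314/10965 (≈-0.3022)
After 5 (propagate distance d=27): x=112192/10965 (≈10.2318) theta=-3314/10965 (≈-0.3022)
After 6 (curved mirror R=103): x=112192/10965 (≈10.2318) theta=-33278/66435 (≈-0.5009)
After 7 (propagate distance d=30 (to screen)): x=-5416004/1129395 (≈-4.7955) theta=-33278/66435 (≈-0.5009)
|theta_initial|=0.4000 |theta_final|=33278/66435 (≈0.5009) -> increased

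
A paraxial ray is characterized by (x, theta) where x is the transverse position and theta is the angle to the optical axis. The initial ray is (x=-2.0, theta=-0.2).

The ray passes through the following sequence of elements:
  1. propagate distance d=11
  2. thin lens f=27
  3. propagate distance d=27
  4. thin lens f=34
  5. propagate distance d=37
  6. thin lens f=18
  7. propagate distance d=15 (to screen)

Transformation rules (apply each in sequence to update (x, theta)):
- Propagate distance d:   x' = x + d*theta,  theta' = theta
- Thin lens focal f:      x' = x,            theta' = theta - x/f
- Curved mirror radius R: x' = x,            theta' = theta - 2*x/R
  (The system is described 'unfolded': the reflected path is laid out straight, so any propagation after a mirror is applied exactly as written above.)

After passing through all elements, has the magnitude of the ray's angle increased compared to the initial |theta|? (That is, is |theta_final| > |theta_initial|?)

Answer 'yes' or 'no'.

Initial: x=-2.0000 theta=-0.2000
After 1 (propagate distance d=11): x=-4.2000 theta=-0.2000
After 2 (thin lens f=27): x=-4.2000 theta=-2/45 (≈-0.0444)
After 3 (propagate distance d=27): x=-5.4000 theta=-2/45 (≈-0.0444)
After 4 (thin lens f=34): x=-5.4000 theta=35/306 (≈0.1144)
After 5 (propagate distance d=37): x=-1787/1530 (≈-1.1680) theta=35/306 (≈0.1144)
After 6 (thin lens f=18): x=-1787/1530 (≈-1.1680) theta=4937/27540 (≈0.1793)
After 7 (propagate distance d=15 (to screen)): x=13963/9180 (≈1.5210) theta=4937/27540 (≈0.1793)
|theta_initial|=0.2000 |theta_final|=4937/27540 (≈0.1793) -> not increased

Answer: no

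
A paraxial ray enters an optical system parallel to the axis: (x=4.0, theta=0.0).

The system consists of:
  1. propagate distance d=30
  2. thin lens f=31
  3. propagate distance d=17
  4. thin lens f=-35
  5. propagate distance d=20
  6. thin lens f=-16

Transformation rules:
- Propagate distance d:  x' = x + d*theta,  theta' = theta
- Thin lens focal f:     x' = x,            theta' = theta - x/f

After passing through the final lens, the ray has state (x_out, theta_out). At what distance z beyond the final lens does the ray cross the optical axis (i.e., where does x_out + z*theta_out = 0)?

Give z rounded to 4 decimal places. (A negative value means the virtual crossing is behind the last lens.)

Answer: 4.2105

Derivation:
Initial: x=4.0000 theta=0.0000
After 1 (propagate distance d=30): x=4.0000 theta=0.0000
After 2 (thin lens f=31): x=4.0000 theta=-4/31 (≈-0.1290)
After 3 (propagate distance d=17): x=56/31 (≈1.8065) theta=-4/31 (≈-0.1290)
After 4 (thin lens f=-35): x=56/31 (≈1.8065) theta=-12/155 (≈-0.0774)
After 5 (propagate distance d=20): x=8/31 (≈0.2581) theta=-12/155 (≈-0.0774)
After 6 (thin lens f=-16): x=8/31 (≈0.2581) theta=-19/310 (≈-0.0613)
z_focus = -x_out/theta_out = -(8/31)/(-19/310) = 80/19 ≈ 4.2105
Rounded to 4 decimal places: z = 4.2105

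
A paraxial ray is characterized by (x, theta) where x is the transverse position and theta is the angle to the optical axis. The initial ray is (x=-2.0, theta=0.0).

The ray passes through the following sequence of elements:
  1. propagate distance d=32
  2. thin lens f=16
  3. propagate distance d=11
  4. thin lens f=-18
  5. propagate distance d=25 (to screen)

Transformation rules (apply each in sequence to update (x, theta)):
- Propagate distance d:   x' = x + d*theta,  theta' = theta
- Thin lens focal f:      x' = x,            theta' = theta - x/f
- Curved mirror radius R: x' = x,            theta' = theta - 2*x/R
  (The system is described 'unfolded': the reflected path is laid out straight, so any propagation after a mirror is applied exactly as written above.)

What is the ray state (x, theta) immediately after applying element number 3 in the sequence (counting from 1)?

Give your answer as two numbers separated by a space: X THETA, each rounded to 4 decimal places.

Initial: x=-2.0000 theta=0.0000
After 1 (propagate distance d=32): x=-2.0000 theta=0.0000
After 2 (thin lens f=16): x=-2.0000 theta=0.1250
After 3 (propagate distance d=11): x=-0.6250 theta=0.1250
Rounded to 4 decimal places: x = -0.6250, theta = 0.1250

Answer: -0.6250 0.1250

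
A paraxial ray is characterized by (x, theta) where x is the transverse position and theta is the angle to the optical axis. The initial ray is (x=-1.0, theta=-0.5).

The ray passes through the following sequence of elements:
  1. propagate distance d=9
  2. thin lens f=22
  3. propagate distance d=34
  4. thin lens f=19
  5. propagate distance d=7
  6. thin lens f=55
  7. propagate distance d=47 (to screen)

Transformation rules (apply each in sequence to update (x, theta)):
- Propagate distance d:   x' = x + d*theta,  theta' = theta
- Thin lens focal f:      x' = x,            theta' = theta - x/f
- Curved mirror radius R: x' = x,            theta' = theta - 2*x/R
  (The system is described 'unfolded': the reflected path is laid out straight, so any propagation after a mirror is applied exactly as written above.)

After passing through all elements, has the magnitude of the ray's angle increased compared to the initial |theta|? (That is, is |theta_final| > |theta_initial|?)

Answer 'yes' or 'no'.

Answer: yes

Derivation:
Initial: x=-1.0000 theta=-0.5000
After 1 (propagate distance d=9): x=-5.5000 theta=-0.5000
After 2 (thin lens f=22): x=-5.5000 theta=-0.2500
After 3 (propagate distance d=34): x=-14.0000 theta=-0.2500
After 4 (thin lens f=19): x=-14.0000 theta=37/76 (≈0.4868)
After 5 (propagate distance d=7): x=-805/76 (≈-10.5921) theta=37/76 (≈0.4868)
After 6 (thin lens f=55): x=-805/76 (≈-10.5921) theta=142/209 (≈0.6794)
After 7 (propagate distance d=47 (to screen)): x=939/44 (≈21.3409) theta=142/209 (≈0.6794)
|theta_initial|=0.5000 |theta_final|=142/209 (≈0.6794) -> increased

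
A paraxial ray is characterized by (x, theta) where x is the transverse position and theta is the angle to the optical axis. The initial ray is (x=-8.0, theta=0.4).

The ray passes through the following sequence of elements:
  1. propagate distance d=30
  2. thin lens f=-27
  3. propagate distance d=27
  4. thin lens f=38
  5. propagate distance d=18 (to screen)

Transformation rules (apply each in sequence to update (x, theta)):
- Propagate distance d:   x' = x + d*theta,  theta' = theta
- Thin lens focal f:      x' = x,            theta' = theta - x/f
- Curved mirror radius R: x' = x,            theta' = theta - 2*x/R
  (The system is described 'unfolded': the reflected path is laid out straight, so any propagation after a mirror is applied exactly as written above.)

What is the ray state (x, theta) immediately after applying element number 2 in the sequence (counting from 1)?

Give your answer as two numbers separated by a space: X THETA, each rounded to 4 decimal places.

Answer: 4.0000 0.5481

Derivation:
Initial: x=-8.0000 theta=0.4000
After 1 (propagate distance d=30): x=4.0000 theta=0.4000
After 2 (thin lens f=-27): x=4.0000 theta=74/135 (≈0.5481)
Rounded to 4 decimal places: x = 4.0000, theta = 0.5481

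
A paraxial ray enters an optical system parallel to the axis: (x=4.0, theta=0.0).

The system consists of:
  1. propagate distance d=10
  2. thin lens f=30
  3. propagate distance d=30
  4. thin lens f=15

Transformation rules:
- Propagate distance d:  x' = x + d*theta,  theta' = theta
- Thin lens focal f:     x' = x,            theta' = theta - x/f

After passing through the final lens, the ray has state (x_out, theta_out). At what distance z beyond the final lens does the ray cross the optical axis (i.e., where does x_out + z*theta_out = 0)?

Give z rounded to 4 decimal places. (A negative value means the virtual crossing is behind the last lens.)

Answer: 0.0000

Derivation:
Initial: x=4.0000 theta=0.0000
After 1 (propagate distance d=10): x=4.0000 theta=0.0000
After 2 (thin lens f=30): x=4.0000 theta=-2/15 (≈-0.1333)
After 3 (propagate distance d=30): x=0.0000 theta=-2/15 (≈-0.1333)
After 4 (thin lens f=15): x=0.0000 theta=-2/15 (≈-0.1333)
z_focus = -x_out/theta_out = -(0.0000)/(-2/15) = 0.0000
Rounded to 4 decimal places: z = 0.0000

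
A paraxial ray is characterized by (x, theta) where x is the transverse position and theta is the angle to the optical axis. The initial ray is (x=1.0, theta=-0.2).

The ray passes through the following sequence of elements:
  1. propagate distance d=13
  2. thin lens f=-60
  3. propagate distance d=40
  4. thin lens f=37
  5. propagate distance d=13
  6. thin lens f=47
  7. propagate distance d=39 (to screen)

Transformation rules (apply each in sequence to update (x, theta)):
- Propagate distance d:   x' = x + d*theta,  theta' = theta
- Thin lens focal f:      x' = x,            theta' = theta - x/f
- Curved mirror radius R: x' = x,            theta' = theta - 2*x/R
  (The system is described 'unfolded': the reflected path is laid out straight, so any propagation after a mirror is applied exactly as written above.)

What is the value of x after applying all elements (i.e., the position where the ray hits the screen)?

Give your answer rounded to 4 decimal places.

Initial: x=1.0000 theta=-0.2000
After 1 (propagate distance d=13): x=-1.6000 theta=-0.2000
After 2 (thin lens f=-60): x=-1.6000 theta=-17/75 (≈-0.2267)
After 3 (propagate distance d=40): x=-32/3 (≈-10.6667) theta=-17/75 (≈-0.2267)
After 4 (thin lens f=37): x=-32/3 (≈-10.6667) theta=57/925 (≈0.0616)
After 5 (propagate distance d=13): x=-27377/2775 (≈-9.8656) theta=57/925 (≈0.0616)
After 6 (thin lens f=47): x=-27377/2775 (≈-9.8656) theta=35414/130425 (≈0.2715)
After 7 (propagate distance d=39 (to screen)): x=94427/130425 (≈0.7240) theta=35414/130425 (≈0.2715)
Rounded to 4 decimal places: x = 0.7240

Answer: 0.7240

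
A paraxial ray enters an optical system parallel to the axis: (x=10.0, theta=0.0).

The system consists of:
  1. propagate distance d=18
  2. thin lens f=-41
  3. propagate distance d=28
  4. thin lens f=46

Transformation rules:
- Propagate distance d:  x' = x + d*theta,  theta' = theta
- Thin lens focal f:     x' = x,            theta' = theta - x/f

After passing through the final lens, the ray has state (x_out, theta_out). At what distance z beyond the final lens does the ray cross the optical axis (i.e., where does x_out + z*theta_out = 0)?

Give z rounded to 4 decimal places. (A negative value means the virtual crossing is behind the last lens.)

Initial: x=10.0000 theta=0.0000
After 1 (propagate distance d=18): x=10.0000 theta=0.0000
After 2 (thin lens f=-41): x=10.0000 theta=10/41 (≈0.2439)
After 3 (propagate distance d=28): x=690/41 (≈16.8293) theta=10/41 (≈0.2439)
After 4 (thin lens f=46): x=690/41 (≈16.8293) theta=-5/41 (≈-0.1220)
z_focus = -x_out/theta_out = -(690/41)/(-5/41) = 138.0000
Rounded to 4 decimal places: z = 138.0000

Answer: 138.0000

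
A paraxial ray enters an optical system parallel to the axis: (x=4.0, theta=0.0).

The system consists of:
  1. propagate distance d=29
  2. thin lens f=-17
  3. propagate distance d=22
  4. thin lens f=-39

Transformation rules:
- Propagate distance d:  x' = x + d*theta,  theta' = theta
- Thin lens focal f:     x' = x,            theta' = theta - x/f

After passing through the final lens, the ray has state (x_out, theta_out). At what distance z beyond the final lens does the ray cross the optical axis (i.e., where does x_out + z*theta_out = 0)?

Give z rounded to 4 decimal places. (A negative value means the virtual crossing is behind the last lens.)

Answer: -19.5000

Derivation:
Initial: x=4.0000 theta=0.0000
After 1 (propagate distance d=29): x=4.0000 theta=0.0000
After 2 (thin lens f=-17): x=4.0000 theta=4/17 (≈0.2353)
After 3 (propagate distance d=22): x=156/17 (≈9.1765) theta=4/17 (≈0.2353)
After 4 (thin lens f=-39): x=156/17 (≈9.1765) theta=8/17 (≈0.4706)
z_focus = -x_out/theta_out = -(156/17)/(8/17) = -19.5000
Rounded to 4 decimal places: z = -19.5000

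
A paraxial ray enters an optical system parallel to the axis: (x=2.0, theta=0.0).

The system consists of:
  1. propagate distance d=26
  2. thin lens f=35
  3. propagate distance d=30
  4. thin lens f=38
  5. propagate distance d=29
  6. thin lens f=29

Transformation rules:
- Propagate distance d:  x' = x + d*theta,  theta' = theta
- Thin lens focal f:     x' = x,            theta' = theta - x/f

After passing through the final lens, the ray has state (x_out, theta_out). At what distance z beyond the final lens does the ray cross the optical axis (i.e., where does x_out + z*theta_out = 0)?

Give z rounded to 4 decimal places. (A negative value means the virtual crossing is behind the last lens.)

Initial: x=2.0000 theta=0.0000
After 1 (propagate distance d=26): x=2.0000 theta=0.0000
After 2 (thin lens f=35): x=2.0000 theta=-2/35 (≈-0.0571)
After 3 (propagate distance d=30): x=2/7 (≈0.2857) theta=-2/35 (≈-0.0571)
After 4 (thin lens f=38): x=2/7 (≈0.2857) theta=-43/665 (≈-0.0647)
After 5 (propagate distance d=29): x=-151/95 (≈-1.5895) theta=-43/665 (≈-0.0647)
After 6 (thin lens f=29): x=-151/95 (≈-1.5895) theta=-2/203 (≈-0.0099)
z_focus = -x_out/theta_out = -(-151/95)/(-2/203) = -30653/190 ≈ -161.3316
Rounded to 4 decimal places: z = -161.3316

Answer: -161.3316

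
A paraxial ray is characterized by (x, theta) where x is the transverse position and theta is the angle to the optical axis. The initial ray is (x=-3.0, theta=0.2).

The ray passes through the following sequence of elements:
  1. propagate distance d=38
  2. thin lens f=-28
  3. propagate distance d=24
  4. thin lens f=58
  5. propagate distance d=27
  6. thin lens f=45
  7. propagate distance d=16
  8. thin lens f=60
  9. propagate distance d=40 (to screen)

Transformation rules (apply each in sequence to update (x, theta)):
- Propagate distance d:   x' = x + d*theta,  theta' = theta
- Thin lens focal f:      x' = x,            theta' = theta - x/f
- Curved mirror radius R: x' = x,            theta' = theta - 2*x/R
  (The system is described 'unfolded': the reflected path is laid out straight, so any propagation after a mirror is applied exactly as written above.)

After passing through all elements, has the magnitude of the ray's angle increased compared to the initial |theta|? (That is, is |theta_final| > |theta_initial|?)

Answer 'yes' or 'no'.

Initial: x=-3.0000 theta=0.2000
After 1 (propagate distance d=38): x=4.6000 theta=0.2000
After 2 (thin lens f=-28): x=4.6000 theta=51/140 (≈0.3643)
After 3 (propagate distance d=24): x=467/35 (≈13.3429) theta=51/140 (≈0.3643)
After 4 (thin lens f=58): x=467/35 (≈13.3429) theta=109/812 (≈0.1342)
After 5 (propagate distance d=27): x=9841/580 (≈16.9672) theta=109/812 (≈0.1342)
After 6 (thin lens f=45): x=9841/580 (≈16.9672) theta=-22181/91350 (≈-0.2428)
After 7 (propagate distance d=16): x=2390123/182700 (≈13.0822) theta=-22181/91350 (≈-0.2428)
After 8 (thin lens f=60): x=2390123/182700 (≈13.0822) theta=-5051843/10962000 (≈-0.4609)
After 9 (propagate distance d=40 (to screen)): x=-2933317/548100 (≈-5.3518) theta=-5051843/10962000 (≈-0.4609)
|theta_initial|=0.2000 |theta_final|=5051843/10962000 (≈0.4609) -> increased

Answer: yes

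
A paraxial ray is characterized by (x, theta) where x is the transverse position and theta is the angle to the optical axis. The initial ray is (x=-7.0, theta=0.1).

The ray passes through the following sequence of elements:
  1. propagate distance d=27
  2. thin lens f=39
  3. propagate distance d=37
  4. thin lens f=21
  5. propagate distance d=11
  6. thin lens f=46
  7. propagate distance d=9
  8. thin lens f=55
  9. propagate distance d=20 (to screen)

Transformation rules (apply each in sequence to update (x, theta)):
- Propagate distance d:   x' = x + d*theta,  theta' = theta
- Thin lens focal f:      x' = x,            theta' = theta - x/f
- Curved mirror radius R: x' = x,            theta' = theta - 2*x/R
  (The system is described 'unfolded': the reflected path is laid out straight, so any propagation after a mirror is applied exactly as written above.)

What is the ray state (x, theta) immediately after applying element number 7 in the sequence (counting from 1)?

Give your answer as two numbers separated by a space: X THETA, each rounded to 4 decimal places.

Initial: x=-7.0000 theta=0.1000
After 1 (propagate distance d=27): x=-4.3000 theta=0.1000
After 2 (thin lens f=39): x=-4.3000 theta=41/195 (≈0.2103)
After 3 (propagate distance d=37): x=1357/390 (≈3.4795) theta=41/195 (≈0.2103)
After 4 (thin lens f=21): x=1357/390 (≈3.4795) theta=73/1638 (≈0.0446)
After 5 (propagate distance d=11): x=16256/4095 (≈3.9697) theta=73/1638 (≈0.0446)
After 6 (thin lens f=46): x=16256/4095 (≈3.9697) theta=-1123/26910 (≈-0.0417)
After 7 (propagate distance d=9): x=52079/14490 (≈3.5941) theta=-1123/26910 (≈-0.0417)
Rounded to 4 decimal places: x = 3.5941, theta = -0.0417

Answer: 3.5941 -0.0417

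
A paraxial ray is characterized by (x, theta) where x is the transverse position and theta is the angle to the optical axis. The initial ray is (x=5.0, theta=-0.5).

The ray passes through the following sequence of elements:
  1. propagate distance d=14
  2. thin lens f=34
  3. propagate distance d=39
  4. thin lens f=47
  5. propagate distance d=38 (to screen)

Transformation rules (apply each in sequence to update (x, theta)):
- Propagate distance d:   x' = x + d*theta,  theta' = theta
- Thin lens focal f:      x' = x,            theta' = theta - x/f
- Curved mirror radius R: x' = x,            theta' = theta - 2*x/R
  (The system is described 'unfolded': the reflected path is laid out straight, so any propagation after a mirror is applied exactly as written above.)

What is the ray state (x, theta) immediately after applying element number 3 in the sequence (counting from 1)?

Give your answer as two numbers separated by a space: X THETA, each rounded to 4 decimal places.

Initial: x=5.0000 theta=-0.5000
After 1 (propagate distance d=14): x=-2.0000 theta=-0.5000
After 2 (thin lens f=34): x=-2.0000 theta=-15/34 (≈-0.4412)
After 3 (propagate distance d=39): x=-653/34 (≈-19.2059) theta=-15/34 (≈-0.4412)
Rounded to 4 decimal places: x = -19.2059, theta = -0.4412

Answer: -19.2059 -0.4412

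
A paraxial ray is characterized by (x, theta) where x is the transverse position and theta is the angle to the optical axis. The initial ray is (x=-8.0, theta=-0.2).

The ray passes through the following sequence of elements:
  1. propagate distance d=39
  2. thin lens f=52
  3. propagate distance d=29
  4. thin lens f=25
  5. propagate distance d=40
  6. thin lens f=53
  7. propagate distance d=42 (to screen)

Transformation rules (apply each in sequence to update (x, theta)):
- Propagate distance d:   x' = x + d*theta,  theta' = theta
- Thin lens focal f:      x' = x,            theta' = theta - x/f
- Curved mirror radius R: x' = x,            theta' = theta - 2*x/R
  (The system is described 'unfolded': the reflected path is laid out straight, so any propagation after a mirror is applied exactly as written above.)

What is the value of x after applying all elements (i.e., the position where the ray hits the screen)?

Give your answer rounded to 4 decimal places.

Answer: 28.3008

Derivation:
Initial: x=-8.0000 theta=-0.2000
After 1 (propagate distance d=39): x=-15.8000 theta=-0.2000
After 2 (thin lens f=52): x=-15.8000 theta=27/260 (≈0.1038)
After 3 (propagate distance d=29): x=-665/52 (≈-12.7885) theta=27/260 (≈0.1038)
After 4 (thin lens f=25): x=-665/52 (≈-12.7885) theta=8/13 (≈0.6154)
After 5 (propagate distance d=40): x=615/52 (≈11.8269) theta=8/13 (≈0.6154)
After 6 (thin lens f=53): x=615/52 (≈11.8269) theta=1081/2756 (≈0.3922)
After 7 (propagate distance d=42 (to screen)): x=77997/2756 (≈28.3008) theta=1081/2756 (≈0.3922)
Rounded to 4 decimal places: x = 28.3008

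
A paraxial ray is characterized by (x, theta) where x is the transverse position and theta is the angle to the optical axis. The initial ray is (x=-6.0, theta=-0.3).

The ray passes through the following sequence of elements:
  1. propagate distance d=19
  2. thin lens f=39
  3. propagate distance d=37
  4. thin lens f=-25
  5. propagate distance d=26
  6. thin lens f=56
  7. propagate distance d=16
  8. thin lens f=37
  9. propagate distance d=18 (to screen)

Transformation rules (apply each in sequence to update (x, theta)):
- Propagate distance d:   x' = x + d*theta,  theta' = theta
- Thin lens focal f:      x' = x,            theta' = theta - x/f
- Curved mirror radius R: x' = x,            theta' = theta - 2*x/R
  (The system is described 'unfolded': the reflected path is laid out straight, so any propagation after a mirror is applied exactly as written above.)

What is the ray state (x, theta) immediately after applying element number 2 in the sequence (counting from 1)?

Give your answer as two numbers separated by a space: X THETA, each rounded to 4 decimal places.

Initial: x=-6.0000 theta=-0.3000
After 1 (propagate distance d=19): x=-11.7000 theta=-0.3000
After 2 (thin lens f=39): x=-11.7000 theta=0.0000
Rounded to 4 decimal places: x = -11.7000, theta = 0.0000

Answer: -11.7000 0.0000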